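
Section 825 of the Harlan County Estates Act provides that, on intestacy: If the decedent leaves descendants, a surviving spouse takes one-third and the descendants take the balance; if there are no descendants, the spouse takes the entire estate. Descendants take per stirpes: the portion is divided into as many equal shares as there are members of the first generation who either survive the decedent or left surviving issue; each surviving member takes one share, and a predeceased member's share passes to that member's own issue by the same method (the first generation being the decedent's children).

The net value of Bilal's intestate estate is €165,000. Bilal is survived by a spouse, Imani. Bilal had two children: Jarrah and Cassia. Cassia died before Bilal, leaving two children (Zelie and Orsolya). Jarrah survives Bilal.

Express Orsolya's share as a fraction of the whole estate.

Imani takes one-third of €165,000 = €55,000. The remaining €110,000 passes to the descendants.
The descendants' portion (€110,000) is divided into 2 shares of €55,000: Jarrah takes €55,000; Cassia's €55,000 share passes to Cassia's issue.
Cassia's share (€55,000) is divided into 2 shares of €27,500: Zelie and Orsolya each take €27,500.

Orsolya receives 1/6 of the estate.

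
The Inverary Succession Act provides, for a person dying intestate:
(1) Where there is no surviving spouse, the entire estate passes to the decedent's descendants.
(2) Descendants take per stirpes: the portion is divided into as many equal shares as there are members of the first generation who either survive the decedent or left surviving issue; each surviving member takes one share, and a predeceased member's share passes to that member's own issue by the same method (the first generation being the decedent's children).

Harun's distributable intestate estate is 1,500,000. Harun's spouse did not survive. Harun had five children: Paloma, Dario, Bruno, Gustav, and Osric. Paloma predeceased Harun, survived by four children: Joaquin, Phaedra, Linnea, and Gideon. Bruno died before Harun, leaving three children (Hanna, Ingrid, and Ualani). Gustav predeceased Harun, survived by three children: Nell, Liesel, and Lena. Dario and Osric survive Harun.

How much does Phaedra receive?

Phaedra receives 75,000.

The entire 1,500,000 passes to the descendants.
That amount (1,500,000) is divided into 5 shares of 300,000: Dario and Osric each take 300,000; Paloma's 300,000 share passes to Paloma's issue; Bruno's 300,000 share passes to Bruno's issue; Gustav's 300,000 share passes to Gustav's issue.
Paloma's share (300,000) is divided into 4 shares of 75,000: Joaquin, Phaedra, Linnea, and Gideon each take 75,000.
Bruno's share (300,000) is divided into 3 shares of 100,000: Hanna, Ingrid, and Ualani each take 100,000.
Gustav's share (300,000) is divided into 3 shares of 100,000: Nell, Liesel, and Lena each take 100,000.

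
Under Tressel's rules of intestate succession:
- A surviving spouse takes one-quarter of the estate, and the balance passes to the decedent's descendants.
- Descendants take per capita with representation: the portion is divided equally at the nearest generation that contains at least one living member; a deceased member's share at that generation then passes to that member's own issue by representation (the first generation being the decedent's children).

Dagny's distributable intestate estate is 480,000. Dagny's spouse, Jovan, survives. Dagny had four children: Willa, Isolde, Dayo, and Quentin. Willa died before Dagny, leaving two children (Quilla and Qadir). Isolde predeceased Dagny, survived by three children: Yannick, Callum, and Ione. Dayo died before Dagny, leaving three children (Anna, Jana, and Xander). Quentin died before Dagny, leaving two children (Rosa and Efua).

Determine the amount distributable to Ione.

Jovan takes one-quarter of 480,000 = 120,000. The remaining 360,000 passes to the descendants.
No child survives, so the initial division is made at the grandchildren's generation.
The descendants' portion (360,000) is divided into 10 shares of 36,000: Quilla, Qadir, Yannick, Callum, Ione, Anna, Jana, Xander, Rosa, and Efua each take 36,000.

Ione receives 36,000.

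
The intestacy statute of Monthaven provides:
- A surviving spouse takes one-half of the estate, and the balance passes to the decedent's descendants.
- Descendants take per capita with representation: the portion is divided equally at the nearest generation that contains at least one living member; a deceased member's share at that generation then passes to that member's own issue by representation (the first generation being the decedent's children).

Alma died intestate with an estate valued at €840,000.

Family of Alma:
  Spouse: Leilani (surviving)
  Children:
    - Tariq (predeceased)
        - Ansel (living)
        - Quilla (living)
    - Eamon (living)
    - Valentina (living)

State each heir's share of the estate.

Leilani takes one-half of €840,000 = €420,000. The remaining €420,000 passes to the descendants.
The descendants' portion (€420,000) is divided into 3 shares of €140,000: Eamon and Valentina each take €140,000; Tariq's €140,000 share passes to Tariq's issue.
Tariq's share (€140,000) is divided into 2 shares of €70,000: Ansel and Quilla each take €70,000.

Leilani: €420,000; Ansel: €70,000; Quilla: €70,000; Eamon: €140,000; Valentina: €140,000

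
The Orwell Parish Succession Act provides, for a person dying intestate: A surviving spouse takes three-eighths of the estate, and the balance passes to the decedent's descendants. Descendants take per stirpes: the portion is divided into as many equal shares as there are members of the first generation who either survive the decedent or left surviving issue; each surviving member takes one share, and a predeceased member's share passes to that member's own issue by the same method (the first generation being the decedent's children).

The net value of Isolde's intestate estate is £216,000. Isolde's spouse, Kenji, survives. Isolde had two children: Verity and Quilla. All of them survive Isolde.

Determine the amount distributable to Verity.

Kenji takes three-eighths of £216,000 = £81,000. The remaining £135,000 passes to the descendants.
The descendants' portion (£135,000) is divided into 2 shares of £67,500: Verity and Quilla each take £67,500.

Verity receives £67,500.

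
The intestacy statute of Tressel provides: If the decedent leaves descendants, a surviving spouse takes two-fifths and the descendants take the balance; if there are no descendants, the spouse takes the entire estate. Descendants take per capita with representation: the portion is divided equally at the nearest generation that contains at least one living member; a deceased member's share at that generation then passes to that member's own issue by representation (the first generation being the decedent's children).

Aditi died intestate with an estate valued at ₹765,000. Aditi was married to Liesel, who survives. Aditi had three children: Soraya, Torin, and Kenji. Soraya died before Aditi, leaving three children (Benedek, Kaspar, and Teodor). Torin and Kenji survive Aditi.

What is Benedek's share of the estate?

Liesel takes two-fifths of ₹765,000 = ₹306,000. The remaining ₹459,000 passes to the descendants.
The descendants' portion (₹459,000) is divided into 3 shares of ₹153,000: Torin and Kenji each take ₹153,000; Soraya's ₹153,000 share passes to Soraya's issue.
Soraya's share (₹153,000) is divided into 3 shares of ₹51,000: Benedek, Kaspar, and Teodor each take ₹51,000.

Benedek receives ₹51,000.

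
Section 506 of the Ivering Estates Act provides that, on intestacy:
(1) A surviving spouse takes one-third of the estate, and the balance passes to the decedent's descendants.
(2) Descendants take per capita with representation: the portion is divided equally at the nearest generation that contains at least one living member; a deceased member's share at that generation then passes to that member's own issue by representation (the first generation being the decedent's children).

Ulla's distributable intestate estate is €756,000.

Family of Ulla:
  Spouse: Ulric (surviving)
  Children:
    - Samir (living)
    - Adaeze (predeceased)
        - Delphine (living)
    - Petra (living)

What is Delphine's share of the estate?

Ulric takes one-third of €756,000 = €252,000. The remaining €504,000 passes to the descendants.
The descendants' portion (€504,000) is divided into 3 shares of €168,000: Samir and Petra each take €168,000; Adaeze's €168,000 share passes to Adaeze's issue.
Adaeze's share (€168,000) passes entirely to Delphine.

Delphine receives €168,000.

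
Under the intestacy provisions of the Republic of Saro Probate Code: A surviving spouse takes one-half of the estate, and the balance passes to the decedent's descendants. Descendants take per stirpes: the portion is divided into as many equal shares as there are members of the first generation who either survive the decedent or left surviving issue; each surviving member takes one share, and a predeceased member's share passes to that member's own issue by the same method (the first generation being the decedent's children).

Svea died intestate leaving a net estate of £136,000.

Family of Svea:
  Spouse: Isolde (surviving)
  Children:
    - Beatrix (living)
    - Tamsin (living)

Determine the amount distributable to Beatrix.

Beatrix receives £34,000.

Isolde takes one-half of £136,000 = £68,000. The remaining £68,000 passes to the descendants.
The descendants' portion (£68,000) is divided into 2 shares of £34,000: Beatrix and Tamsin each take £34,000.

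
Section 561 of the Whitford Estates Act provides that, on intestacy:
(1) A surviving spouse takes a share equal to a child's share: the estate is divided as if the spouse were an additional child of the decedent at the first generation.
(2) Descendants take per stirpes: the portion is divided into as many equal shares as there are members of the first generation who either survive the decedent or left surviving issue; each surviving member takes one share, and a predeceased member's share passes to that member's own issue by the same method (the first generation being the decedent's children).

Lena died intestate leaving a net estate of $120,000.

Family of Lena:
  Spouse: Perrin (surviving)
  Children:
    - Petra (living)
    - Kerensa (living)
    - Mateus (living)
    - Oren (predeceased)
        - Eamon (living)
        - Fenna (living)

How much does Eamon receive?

Eamon receives $12,000.

The spouse counts as an additional share at the children's level, so there are 5 primary shares of $24,000. Perrin takes one such share ($24,000).
The children's combined portion ($96,000) is divided into 4 shares of $24,000: Petra, Kerensa, and Mateus each take $24,000; Oren's $24,000 share passes to Oren's issue.
Oren's share ($24,000) is divided into 2 shares of $12,000: Eamon and Fenna each take $12,000.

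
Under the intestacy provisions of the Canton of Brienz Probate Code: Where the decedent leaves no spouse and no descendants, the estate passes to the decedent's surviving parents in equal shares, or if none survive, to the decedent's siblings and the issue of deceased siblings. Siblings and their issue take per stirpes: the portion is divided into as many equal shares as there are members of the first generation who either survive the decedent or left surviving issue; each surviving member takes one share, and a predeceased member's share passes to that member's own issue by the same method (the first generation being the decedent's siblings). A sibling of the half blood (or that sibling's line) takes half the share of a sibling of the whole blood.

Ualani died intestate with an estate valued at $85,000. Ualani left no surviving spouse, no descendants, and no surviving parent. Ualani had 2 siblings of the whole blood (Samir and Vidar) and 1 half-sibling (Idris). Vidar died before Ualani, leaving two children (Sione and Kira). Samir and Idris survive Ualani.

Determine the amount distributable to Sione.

The entire $85,000 passes to the siblings and their issue.
Counting each half-blood sibling's line as half a unit, there are 5/2 units in $85,000, so one unit is $34,000. Whole-blood lines (Samir and Vidar) take $34,000 each; half-blood lines (Idris) take $17,000 each.
Vidar's share ($34,000) is divided into 2 shares of $17,000: Sione and Kira each take $17,000.

Sione receives $17,000.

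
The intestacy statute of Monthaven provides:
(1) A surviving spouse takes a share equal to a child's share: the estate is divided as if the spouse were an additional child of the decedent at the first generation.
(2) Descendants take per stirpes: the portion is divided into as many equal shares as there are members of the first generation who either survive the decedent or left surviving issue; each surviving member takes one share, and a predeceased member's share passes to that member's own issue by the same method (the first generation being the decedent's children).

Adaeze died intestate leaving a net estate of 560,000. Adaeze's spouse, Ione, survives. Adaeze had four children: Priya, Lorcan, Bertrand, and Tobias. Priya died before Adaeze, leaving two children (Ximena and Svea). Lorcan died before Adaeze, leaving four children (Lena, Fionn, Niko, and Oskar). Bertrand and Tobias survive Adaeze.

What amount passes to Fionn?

Fionn receives 28,000.

The spouse counts as an additional share at the children's level, so there are 5 primary shares of 112,000. Ione takes one such share (112,000).
The children's combined portion (448,000) is divided into 4 shares of 112,000: Bertrand and Tobias each take 112,000; Priya's 112,000 share passes to Priya's issue; Lorcan's 112,000 share passes to Lorcan's issue.
Priya's share (112,000) is divided into 2 shares of 56,000: Ximena and Svea each take 56,000.
Lorcan's share (112,000) is divided into 4 shares of 28,000: Lena, Fionn, Niko, and Oskar each take 28,000.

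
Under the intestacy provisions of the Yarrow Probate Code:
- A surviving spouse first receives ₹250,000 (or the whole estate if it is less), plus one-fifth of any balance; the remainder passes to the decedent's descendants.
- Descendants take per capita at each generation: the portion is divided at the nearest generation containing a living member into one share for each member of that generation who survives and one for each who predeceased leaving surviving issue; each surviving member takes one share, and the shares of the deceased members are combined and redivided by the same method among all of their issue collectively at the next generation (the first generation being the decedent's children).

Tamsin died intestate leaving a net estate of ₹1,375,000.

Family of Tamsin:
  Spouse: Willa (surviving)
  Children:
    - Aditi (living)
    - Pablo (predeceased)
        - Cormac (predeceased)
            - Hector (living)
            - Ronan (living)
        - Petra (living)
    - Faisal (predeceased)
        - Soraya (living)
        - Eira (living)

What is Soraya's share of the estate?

Willa first takes ₹250,000, leaving a balance of ₹1,125,000. Willa then takes one-fifth of the balance (₹225,000), for a total of ₹475,000. The remaining ₹900,000 passes to the descendants.
The descendants' portion (₹900,000) is divided at the children's generation into 3 shares of ₹300,000. Aditi takes ₹300,000. The 2 shares of the deceased (Pablo and Faisal) are combined into a pool of ₹600,000.
That pool (₹600,000) is divided at the grandchildren's generation into 4 shares of ₹150,000. Petra, Soraya, and Eira each take ₹150,000. The remaining share for the deceased Cormac (₹150,000) is carried to the next generation.
That pool (₹150,000) is divided at the great-grandchildren's generation equally among Hector and Ronan: ₹75,000 each.

Soraya receives ₹150,000.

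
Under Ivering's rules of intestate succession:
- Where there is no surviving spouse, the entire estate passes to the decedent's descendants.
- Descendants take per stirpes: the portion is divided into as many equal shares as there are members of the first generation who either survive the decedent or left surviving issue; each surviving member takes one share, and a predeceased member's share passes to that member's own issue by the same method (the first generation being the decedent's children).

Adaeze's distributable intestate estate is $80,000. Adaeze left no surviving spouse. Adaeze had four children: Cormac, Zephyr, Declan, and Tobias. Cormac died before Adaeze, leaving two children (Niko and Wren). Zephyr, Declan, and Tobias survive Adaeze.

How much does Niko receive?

Niko receives $10,000.

The entire $80,000 passes to the descendants.
That amount ($80,000) is divided into 4 shares of $20,000: Zephyr, Declan, and Tobias each take $20,000; Cormac's $20,000 share passes to Cormac's issue.
Cormac's share ($20,000) is divided into 2 shares of $10,000: Niko and Wren each take $10,000.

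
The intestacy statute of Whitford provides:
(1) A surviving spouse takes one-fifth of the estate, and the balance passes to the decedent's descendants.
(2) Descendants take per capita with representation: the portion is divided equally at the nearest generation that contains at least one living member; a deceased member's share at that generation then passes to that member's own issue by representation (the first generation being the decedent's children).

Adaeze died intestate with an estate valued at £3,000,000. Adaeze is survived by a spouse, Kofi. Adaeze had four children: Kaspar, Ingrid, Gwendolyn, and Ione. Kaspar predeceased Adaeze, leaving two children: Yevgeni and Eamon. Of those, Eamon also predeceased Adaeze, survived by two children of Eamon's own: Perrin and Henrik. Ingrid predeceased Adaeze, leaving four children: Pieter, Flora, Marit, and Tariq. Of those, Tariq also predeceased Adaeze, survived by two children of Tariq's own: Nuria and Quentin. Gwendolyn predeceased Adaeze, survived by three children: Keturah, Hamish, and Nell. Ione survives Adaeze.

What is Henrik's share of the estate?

Kofi takes one-fifth of £3,000,000 = £600,000. The remaining £2,400,000 passes to the descendants.
The descendants' portion (£2,400,000) is divided into 4 shares of £600,000: Ione takes £600,000; Kaspar's £600,000 share passes to Kaspar's issue; Ingrid's £600,000 share passes to Ingrid's issue; Gwendolyn's £600,000 share passes to Gwendolyn's issue.
Kaspar's share (£600,000) is divided into 2 shares of £300,000: Yevgeni takes £300,000; Eamon's £300,000 share passes to Eamon's issue.
Eamon's share (£300,000) is divided into 2 shares of £150,000: Perrin and Henrik each take £150,000.
Ingrid's share (£600,000) is divided into 4 shares of £150,000: Pieter, Flora, and Marit each take £150,000; Tariq's £150,000 share passes to Tariq's issue.
Tariq's share (£150,000) is divided into 2 shares of £75,000: Nuria and Quentin each take £75,000.
Gwendolyn's share (£600,000) is divided into 3 shares of £200,000: Keturah, Hamish, and Nell each take £200,000.

Henrik receives £150,000.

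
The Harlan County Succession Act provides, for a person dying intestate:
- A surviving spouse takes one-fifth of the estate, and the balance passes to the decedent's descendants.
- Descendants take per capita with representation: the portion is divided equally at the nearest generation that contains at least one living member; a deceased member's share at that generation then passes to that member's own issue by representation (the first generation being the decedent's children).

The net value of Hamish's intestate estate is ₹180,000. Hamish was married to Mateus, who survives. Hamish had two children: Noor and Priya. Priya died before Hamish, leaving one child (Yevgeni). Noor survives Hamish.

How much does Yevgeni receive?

Yevgeni receives ₹72,000.

Mateus takes one-fifth of ₹180,000 = ₹36,000. The remaining ₹144,000 passes to the descendants.
The descendants' portion (₹144,000) is divided into 2 shares of ₹72,000: Noor takes ₹72,000; Priya's ₹72,000 share passes to Priya's issue.
Priya's share (₹72,000) passes entirely to Yevgeni.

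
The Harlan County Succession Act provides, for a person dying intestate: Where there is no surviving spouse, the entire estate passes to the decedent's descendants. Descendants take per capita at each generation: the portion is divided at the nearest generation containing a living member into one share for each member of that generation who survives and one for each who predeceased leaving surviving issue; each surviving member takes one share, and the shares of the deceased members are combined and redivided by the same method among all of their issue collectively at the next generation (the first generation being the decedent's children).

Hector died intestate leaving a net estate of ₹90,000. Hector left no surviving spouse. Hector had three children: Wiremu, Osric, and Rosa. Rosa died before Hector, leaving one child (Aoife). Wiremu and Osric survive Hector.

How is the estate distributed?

The entire ₹90,000 passes to the descendants.
That amount (₹90,000) is divided at the children's generation into 3 shares of ₹30,000. Wiremu and Osric each take ₹30,000. The remaining share for the deceased Rosa (₹30,000) is carried to the next generation.
That pool (₹30,000) passes entirely to Aoife, the sole taker at the grandchildren's generation.

Wiremu: ₹30,000; Osric: ₹30,000; Aoife: ₹30,000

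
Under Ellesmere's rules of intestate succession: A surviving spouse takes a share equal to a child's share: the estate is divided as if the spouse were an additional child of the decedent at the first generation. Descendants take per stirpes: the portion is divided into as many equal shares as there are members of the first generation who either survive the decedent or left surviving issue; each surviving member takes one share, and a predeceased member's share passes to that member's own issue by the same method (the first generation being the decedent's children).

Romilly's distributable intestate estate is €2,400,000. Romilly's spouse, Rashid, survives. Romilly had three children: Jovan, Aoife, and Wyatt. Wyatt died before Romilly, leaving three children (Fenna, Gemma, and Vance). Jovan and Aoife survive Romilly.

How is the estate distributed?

Rashid: €600,000; Jovan: €600,000; Aoife: €600,000; Fenna: €200,000; Gemma: €200,000; Vance: €200,000

The spouse counts as an additional share at the children's level, so there are 4 primary shares of €600,000. Rashid takes one such share (€600,000).
The children's combined portion (€1,800,000) is divided into 3 shares of €600,000: Jovan and Aoife each take €600,000; Wyatt's €600,000 share passes to Wyatt's issue.
Wyatt's share (€600,000) is divided into 3 shares of €200,000: Fenna, Gemma, and Vance each take €200,000.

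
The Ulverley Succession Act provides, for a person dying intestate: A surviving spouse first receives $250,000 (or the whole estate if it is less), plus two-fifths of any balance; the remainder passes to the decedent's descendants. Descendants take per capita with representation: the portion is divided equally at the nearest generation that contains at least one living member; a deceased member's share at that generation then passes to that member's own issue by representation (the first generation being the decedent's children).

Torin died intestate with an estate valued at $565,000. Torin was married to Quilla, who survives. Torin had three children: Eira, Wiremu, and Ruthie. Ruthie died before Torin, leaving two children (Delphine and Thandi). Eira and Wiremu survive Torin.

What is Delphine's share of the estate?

Quilla first takes $250,000, leaving a balance of $315,000. Quilla then takes two-fifths of the balance ($126,000), for a total of $376,000. The remaining $189,000 passes to the descendants.
The descendants' portion ($189,000) is divided into 3 shares of $63,000: Eira and Wiremu each take $63,000; Ruthie's $63,000 share passes to Ruthie's issue.
Ruthie's share ($63,000) is divided into 2 shares of $31,500: Delphine and Thandi each take $31,500.

Delphine receives $31,500.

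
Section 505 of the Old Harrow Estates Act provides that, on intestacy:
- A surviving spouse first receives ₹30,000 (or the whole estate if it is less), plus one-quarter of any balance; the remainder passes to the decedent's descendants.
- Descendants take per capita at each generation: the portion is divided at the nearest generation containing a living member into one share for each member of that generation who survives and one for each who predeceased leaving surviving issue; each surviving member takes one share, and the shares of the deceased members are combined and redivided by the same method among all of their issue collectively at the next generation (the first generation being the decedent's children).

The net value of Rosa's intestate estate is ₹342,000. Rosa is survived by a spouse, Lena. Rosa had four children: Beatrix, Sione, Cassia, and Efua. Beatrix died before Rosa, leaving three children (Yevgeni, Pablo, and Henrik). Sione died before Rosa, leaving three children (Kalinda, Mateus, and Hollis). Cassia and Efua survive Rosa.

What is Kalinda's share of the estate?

Kalinda receives ₹19,500.

Lena first takes ₹30,000, leaving a balance of ₹312,000. Lena then takes one-quarter of the balance (₹78,000), for a total of ₹108,000. The remaining ₹234,000 passes to the descendants.
The descendants' portion (₹234,000) is divided at the children's generation into 4 shares of ₹58,500. Cassia and Efua each take ₹58,500. The 2 shares of the deceased (Beatrix and Sione) are combined into a pool of ₹117,000.
That pool (₹117,000) is divided at the grandchildren's generation equally among Yevgeni, Pablo, Henrik, Kalinda, Mateus, and Hollis: ₹19,500 each.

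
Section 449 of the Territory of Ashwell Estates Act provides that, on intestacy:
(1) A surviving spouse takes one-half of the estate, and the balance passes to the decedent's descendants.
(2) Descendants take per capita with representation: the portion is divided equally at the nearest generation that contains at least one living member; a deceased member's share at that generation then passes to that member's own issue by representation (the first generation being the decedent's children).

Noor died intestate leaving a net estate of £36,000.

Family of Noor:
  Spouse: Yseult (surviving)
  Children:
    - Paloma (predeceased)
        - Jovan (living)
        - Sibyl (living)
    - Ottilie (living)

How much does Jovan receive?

Jovan receives £4,500.

Yseult takes one-half of £36,000 = £18,000. The remaining £18,000 passes to the descendants.
The descendants' portion (£18,000) is divided into 2 shares of £9,000: Ottilie takes £9,000; Paloma's £9,000 share passes to Paloma's issue.
Paloma's share (£9,000) is divided into 2 shares of £4,500: Jovan and Sibyl each take £4,500.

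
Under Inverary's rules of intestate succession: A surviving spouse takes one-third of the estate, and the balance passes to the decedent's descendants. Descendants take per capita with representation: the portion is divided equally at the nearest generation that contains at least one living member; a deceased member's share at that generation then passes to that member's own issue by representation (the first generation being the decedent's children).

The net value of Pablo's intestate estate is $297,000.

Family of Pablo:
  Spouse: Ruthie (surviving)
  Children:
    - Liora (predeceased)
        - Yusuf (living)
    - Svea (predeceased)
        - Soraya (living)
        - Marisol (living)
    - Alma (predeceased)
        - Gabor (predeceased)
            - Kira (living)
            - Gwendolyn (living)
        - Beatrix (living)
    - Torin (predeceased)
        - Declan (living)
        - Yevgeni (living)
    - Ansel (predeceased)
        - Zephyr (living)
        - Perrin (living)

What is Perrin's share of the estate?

Ruthie takes one-third of $297,000 = $99,000. The remaining $198,000 passes to the descendants.
No child survives, so the initial division is made at the grandchildren's generation.
The descendants' portion ($198,000) is divided into 9 shares of $22,000: Yusuf, Soraya, Marisol, Beatrix, Declan, Yevgeni, Zephyr, and Perrin each take $22,000; Gabor's $22,000 share passes to Gabor's issue.
Gabor's share ($22,000) is divided into 2 shares of $11,000: Kira and Gwendolyn each take $11,000.

Perrin receives $22,000.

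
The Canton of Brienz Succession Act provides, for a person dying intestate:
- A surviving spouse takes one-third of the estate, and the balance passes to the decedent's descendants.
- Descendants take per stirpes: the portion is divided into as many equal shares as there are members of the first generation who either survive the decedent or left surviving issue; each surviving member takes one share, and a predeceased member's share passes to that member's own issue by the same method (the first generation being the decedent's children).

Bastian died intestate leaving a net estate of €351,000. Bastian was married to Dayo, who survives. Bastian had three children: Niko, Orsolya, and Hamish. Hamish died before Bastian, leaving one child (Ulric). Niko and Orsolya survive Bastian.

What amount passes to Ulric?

Dayo takes one-third of €351,000 = €117,000. The remaining €234,000 passes to the descendants.
The descendants' portion (€234,000) is divided into 3 shares of €78,000: Niko and Orsolya each take €78,000; Hamish's €78,000 share passes to Hamish's issue.
Hamish's share (€78,000) passes entirely to Ulric.

Ulric receives €78,000.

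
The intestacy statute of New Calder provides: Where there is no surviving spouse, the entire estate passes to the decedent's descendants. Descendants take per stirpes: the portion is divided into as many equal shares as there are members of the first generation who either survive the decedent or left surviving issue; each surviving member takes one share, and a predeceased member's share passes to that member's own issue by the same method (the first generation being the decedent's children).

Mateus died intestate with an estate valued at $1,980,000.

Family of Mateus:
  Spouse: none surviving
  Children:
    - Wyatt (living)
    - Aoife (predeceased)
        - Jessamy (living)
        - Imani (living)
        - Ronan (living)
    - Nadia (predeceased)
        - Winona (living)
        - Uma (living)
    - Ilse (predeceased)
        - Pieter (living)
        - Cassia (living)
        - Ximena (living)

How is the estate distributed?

The entire $1,980,000 passes to the descendants.
That amount ($1,980,000) is divided into 4 shares of $495,000: Wyatt takes $495,000; Aoife's $495,000 share passes to Aoife's issue; Nadia's $495,000 share passes to Nadia's issue; Ilse's $495,000 share passes to Ilse's issue.
Aoife's share ($495,000) is divided into 3 shares of $165,000: Jessamy, Imani, and Ronan each take $165,000.
Nadia's share ($495,000) is divided into 2 shares of $247,500: Winona and Uma each take $247,500.
Ilse's share ($495,000) is divided into 3 shares of $165,000: Pieter, Cassia, and Ximena each take $165,000.

Wyatt: $495,000; Jessamy: $165,000; Imani: $165,000; Ronan: $165,000; Winona: $247,500; Uma: $247,500; Pieter: $165,000; Cassia: $165,000; Ximena: $165,000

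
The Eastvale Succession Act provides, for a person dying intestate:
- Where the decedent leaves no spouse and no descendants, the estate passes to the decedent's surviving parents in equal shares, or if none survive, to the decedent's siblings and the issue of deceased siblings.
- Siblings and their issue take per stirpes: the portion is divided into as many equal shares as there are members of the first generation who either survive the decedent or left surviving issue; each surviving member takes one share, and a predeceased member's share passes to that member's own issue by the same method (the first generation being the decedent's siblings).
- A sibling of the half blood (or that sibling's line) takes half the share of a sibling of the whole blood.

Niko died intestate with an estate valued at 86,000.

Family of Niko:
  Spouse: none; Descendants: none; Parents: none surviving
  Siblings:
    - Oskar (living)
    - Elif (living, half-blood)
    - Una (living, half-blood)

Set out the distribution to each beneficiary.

The entire 86,000 passes to the siblings and their issue.
Counting each half-blood sibling's line as half a unit, there are 2 units in 86,000, so one unit is 43,000. Whole-blood lines (Oskar) take 43,000 each; half-blood lines (Elif and Una) take 21,500 each.

Oskar: 43,000; Elif: 21,500; Una: 21,500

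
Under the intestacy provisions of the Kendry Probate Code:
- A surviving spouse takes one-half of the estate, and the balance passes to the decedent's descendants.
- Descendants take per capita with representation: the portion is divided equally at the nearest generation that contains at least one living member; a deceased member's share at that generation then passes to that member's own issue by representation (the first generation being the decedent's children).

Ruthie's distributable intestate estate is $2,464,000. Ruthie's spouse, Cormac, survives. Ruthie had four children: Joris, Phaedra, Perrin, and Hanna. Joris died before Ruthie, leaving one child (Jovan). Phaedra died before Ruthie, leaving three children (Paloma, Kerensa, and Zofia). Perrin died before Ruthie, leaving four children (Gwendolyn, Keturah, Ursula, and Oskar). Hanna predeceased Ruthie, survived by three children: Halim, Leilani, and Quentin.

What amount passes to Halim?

Halim receives $112,000.

Cormac takes one-half of $2,464,000 = $1,232,000. The remaining $1,232,000 passes to the descendants.
No child survives, so the initial division is made at the grandchildren's generation.
The descendants' portion ($1,232,000) is divided into 11 shares of $112,000: Jovan, Paloma, Kerensa, Zofia, Gwendolyn, Keturah, Ursula, Oskar, Halim, Leilani, and Quentin each take $112,000.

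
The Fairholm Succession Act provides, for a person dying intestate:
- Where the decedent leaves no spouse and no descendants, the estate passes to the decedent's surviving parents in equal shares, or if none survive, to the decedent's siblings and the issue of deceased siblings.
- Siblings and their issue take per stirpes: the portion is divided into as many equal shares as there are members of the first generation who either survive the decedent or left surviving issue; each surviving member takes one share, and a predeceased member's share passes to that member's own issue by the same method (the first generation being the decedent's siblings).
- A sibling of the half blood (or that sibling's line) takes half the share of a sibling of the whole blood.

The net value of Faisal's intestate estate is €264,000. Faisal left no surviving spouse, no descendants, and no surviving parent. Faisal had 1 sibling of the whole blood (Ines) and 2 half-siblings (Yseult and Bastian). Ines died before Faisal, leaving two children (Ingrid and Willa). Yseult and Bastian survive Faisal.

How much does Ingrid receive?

The entire €264,000 passes to the siblings and their issue.
Counting each half-blood sibling's line as half a unit, there are 2 units in €264,000, so one unit is €132,000. Whole-blood lines (Ines) take €132,000 each; half-blood lines (Yseult and Bastian) take €66,000 each.
Ines's share (€132,000) is divided into 2 shares of €66,000: Ingrid and Willa each take €66,000.

Ingrid receives €66,000.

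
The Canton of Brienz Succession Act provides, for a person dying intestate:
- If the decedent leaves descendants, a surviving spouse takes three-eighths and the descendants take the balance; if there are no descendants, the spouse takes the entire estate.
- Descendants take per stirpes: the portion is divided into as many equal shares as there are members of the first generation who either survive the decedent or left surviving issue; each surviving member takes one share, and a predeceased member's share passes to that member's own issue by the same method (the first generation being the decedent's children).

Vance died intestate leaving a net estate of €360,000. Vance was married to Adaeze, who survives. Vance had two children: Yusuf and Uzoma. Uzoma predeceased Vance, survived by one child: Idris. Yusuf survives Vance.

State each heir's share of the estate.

Adaeze: €135,000; Yusuf: €112,500; Idris: €112,500

Adaeze takes three-eighths of €360,000 = €135,000. The remaining €225,000 passes to the descendants.
The descendants' portion (€225,000) is divided into 2 shares of €112,500: Yusuf takes €112,500; Uzoma's €112,500 share passes to Uzoma's issue.
Uzoma's share (€112,500) passes entirely to Idris.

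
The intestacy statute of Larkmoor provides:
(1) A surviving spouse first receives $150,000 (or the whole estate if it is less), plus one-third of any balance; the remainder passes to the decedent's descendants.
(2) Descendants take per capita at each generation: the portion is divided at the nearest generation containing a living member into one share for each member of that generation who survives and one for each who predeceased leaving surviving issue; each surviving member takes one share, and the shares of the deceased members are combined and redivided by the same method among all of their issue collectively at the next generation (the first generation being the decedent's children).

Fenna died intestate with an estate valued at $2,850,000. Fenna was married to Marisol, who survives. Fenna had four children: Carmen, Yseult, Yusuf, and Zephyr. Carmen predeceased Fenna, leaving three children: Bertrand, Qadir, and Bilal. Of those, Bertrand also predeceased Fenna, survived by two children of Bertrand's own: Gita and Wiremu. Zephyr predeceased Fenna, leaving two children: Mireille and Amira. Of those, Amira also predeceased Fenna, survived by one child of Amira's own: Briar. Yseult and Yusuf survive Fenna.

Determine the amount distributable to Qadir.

Qadir receives $180,000.

Marisol first takes $150,000, leaving a balance of $2,700,000. Marisol then takes one-third of the balance ($900,000), for a total of $1,050,000. The remaining $1,800,000 passes to the descendants.
The descendants' portion ($1,800,000) is divided at the children's generation into 4 shares of $450,000. Yseult and Yusuf each take $450,000. The 2 shares of the deceased (Carmen and Zephyr) are combined into a pool of $900,000.
That pool ($900,000) is divided at the grandchildren's generation into 5 shares of $180,000. Qadir, Bilal, and Mireille each take $180,000. The 2 shares of the deceased (Bertrand and Amira) are combined into a pool of $360,000.
That pool ($360,000) is divided at the great-grandchildren's generation equally among Gita, Wiremu, and Briar: $120,000 each.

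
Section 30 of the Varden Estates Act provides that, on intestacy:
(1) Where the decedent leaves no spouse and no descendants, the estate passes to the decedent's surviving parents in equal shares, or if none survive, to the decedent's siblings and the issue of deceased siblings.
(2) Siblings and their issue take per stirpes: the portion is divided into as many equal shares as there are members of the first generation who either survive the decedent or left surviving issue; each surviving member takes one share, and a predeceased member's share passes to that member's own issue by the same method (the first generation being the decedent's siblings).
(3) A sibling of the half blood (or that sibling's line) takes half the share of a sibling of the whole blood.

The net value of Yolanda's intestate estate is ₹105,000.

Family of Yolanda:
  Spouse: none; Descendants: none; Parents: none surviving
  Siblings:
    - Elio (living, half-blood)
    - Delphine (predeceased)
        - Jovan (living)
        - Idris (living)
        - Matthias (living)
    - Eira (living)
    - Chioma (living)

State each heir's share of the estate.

The entire ₹105,000 passes to the siblings and their issue.
Counting each half-blood sibling's line as half a unit, there are 7/2 units in ₹105,000, so one unit is ₹30,000. Whole-blood lines (Delphine, Eira, and Chioma) take ₹30,000 each; half-blood lines (Elio) take ₹15,000 each.
Delphine's share (₹30,000) is divided into 3 shares of ₹10,000: Jovan, Idris, and Matthias each take ₹10,000.

Elio: ₹15,000; Jovan: ₹10,000; Idris: ₹10,000; Matthias: ₹10,000; Eira: ₹30,000; Chioma: ₹30,000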